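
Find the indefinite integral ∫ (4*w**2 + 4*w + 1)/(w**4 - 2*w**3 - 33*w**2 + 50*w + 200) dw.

121*log(w - 5)/70 - 3*log(w - 4)/2 + log(w + 2)/14 - 3*log(w + 5)/10 + C

Factor the denominator: (w - 5)*(w - 4)*(w + 2)*(w + 5).
Partial-fraction decomposition: -3/(10*(w + 5)) + 1/(14*(w + 2)) - 3/(2*(w - 4)) + 121/(70*(w - 5)).
Integrate each term: A/(w−a) contributes A·log|w−a|.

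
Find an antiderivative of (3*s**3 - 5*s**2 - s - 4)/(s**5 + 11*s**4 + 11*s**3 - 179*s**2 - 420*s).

log(s)/105 + 26*log(s - 4)/693 - 127*log(s + 3)/168 + 499*log(s + 5)/180 - 1271*log(s + 7)/616 + C

Factor the denominator: s*(s - 4)*(s + 3)*(s + 5)*(s + 7).
Partial-fraction decomposition: -1271/(616*(s + 7)) + 499/(180*(s + 5)) - 127/(168*(s + 3)) + 26/(693*(s - 4)) + 1/(105*s).
Integrate each term: A/(s−a) contributes A·log|s−a|.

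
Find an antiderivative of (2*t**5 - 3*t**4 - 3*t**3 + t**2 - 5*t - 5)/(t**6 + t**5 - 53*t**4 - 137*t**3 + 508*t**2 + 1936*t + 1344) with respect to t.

Factor the denominator: (t - 7)*(t - 4)*(t + 1)*(t + 3)*(t + 4)**2.
Partial-fraction decomposition: -223393/(69696*(t + 4)) - 2593/(264*(t + 4)**2) + 629/(140*(t + 3)) - 1/(720*(t + 1)) - 1079/(6720*(t - 4)) + 25391/(29040*(t - 7)).
Integrate each term; A/(t−a) gives A·log|t−a|; A/(t−a)² gives −A/(t−a).

25391*log(t - 7)/29040 - 1079*log(t - 4)/6720 - log(t + 1)/720 + 629*log(t + 3)/140 - 223393*log(t + 4)/69696 + 2593/(264*t + 1056) + C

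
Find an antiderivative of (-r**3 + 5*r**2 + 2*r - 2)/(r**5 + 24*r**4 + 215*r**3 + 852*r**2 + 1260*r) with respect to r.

-log(r)/630 - 119*log(r + 5)/5 - 307*log(r + 6)/18 + 286*log(r + 7)/7 - 191/(3*r + 18) + C

Factor the denominator: r*(r + 5)*(r + 6)**2*(r + 7).
Partial-fraction decomposition: 286/(7*(r + 7)) - 307/(18*(r + 6)) + 191/(3*(r + 6)**2) - 119/(5*(r + 5)) - 1/(630*r).
Integrate each term; A/(r−a) gives A·log|r−a|; A/(r−a)² gives −A/(r−a).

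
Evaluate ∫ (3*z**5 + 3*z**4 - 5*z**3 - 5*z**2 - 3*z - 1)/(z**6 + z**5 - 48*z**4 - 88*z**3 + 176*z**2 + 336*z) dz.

-log(z)/336 + 55642*log(z - 7)/36855 - 77*log(z - 2)/1280 - 1565*log(z + 2)/5184 + 18523*log(z + 6)/9984 - 23/(288*z + 576) + C

Factor the denominator: z*(z - 7)*(z - 2)*(z + 2)**2*(z + 6).
Partial-fraction decomposition: 18523/(9984*(z + 6)) - 1565/(5184*(z + 2)) + 23/(288*(z + 2)**2) - 77/(1280*(z - 2)) + 55642/(36855*(z - 7)) - 1/(336*z).
Integrate each term; A/(z−a) gives A·log|z−a|; A/(z−a)² gives −A/(z−a).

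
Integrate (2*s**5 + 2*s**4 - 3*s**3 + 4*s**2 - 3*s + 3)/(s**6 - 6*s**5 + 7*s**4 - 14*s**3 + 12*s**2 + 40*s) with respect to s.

3*log(s)/40 + 7213*log(s - 5)/2610 - 85*log(s - 2)/144 - 13*log(s + 1)/90 - 241*log(s**2 + 4)/4640 + 1413*atan(s/2)/2320 + C

Factor the denominator: s*(s - 5)*(s - 2)*(s + 1)*(s**2 + 4).
Partial-fraction decomposition: -(241*s - 2826)/(2320*(s**2 + 4)) - 13/(90*(s + 1)) - 85/(144*(s - 2)) + 7213/(2610*(s - 5)) + 3/(40*s).
Integrate each term; A/(s−a) gives A·log|s−a|; the (Bs+D)/(s²+p²) term gives a log and an atan.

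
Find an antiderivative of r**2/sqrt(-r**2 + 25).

Substitute r = 5·sin(θ), so dr = 5·cos(θ) dθ and the radical becomes sqrt(-r**2 + 25) = 5·cos(θ) by the Pythagorean identity.
Integrate the resulting trig expression in θ, then back-substitute θ = asin(r/5), sin(θ) = r/5, cos(θ) = sqrt(-r**2 + 25)/5 (absorbing any constant into C).

-r*sqrt(-r**2 + 25)/2 + 25*asin(r/5)/2 + C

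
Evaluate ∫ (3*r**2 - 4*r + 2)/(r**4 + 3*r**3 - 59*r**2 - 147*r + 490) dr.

121*log(r - 7)/840 - 2*log(r - 2)/105 + 97*log(r + 5)/168 - 59*log(r + 7)/84 + C

Factor the denominator: (r - 7)*(r - 2)*(r + 5)*(r + 7).
Partial-fraction decomposition: -59/(84*(r + 7)) + 97/(168*(r + 5)) - 2/(105*(r - 2)) + 121/(840*(r - 7)).
Integrate each term: A/(r−a) contributes A·log|r−a|.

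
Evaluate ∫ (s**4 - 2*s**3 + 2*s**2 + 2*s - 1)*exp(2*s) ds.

Use integration by parts with u = s**4 - 2*s**3 + 2*s**2 + 2*s - 1, dv = exp(2*s) ds, so v = exp(2*s)/2.
Apply parts 4 times (tabular method): alternate signs, differentiate u down to 0, integrate dv up.

(s**4 - 4*s**3 + 8*s**2 - 6*s + 2)*exp(2*s)/2 + C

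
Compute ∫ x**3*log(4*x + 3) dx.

Use integration by parts with u = log(4*x + 3), dv = x**3 dx.
Then du = 4/(4*x + 3) dx and v = x**4/4.

x**4*log(4*x + 3)/4 - x**4/16 + x**3/16 - 9*x**2/128 + 27*x/256 - 81*log(4*x + 3)/1024 + C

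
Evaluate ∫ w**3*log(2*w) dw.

Use integration by parts with u = log(2*w), dv = w**3 dw.
Then du = 1/w dw and v = w**4/4.

w**4*(log(w) + log(2))/4 - w**4/16 + C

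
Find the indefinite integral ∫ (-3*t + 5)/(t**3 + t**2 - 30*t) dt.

Factor the denominator: t*(t - 5)*(t + 6).
Partial-fraction decomposition: 23/(66*(t + 6)) - 2/(11*(t - 5)) - 1/(6*t).
Integrate each term: A/(t−a) contributes A·log|t−a|.

-log(t)/6 - 2*log(t - 5)/11 + 23*log(t + 6)/66 + C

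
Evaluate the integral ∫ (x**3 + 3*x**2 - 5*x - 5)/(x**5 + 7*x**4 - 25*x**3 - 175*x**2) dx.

Factor the denominator: x**2*(x - 5)*(x + 5)*(x + 7).
Partial-fraction decomposition: -83/(588*(x + 7)) + 3/(50*(x + 5)) + 17/(300*(x - 5)) + 6/(245*x) + 1/(35*x**2).
Integrate each term; A/(x−a) gives A·log|x−a|; A/(x−a)² gives −A/(x−a).

6*log(x)/245 + 17*log(x - 5)/300 + 3*log(x + 5)/50 - 83*log(x + 7)/588 - 1/(35*x) + C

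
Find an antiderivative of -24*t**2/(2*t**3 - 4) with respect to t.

Let u = 2*t**3 - 4, so du = (6*t**2) dt.
Rewriting, the integral becomes -4·∫ 1/u du = -4·log(u).
Substituting back, u = 2*t**3 - 4.

-4*log(2*t**3 - 4) + C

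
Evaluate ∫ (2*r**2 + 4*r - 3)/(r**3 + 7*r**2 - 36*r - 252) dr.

31*log(r - 6)/52 - 15*log(r + 6)/4 + 67*log(r + 7)/13 + C

Factor the denominator: (r - 6)*(r + 6)*(r + 7).
Partial-fraction decomposition: 67/(13*(r + 7)) - 15/(4*(r + 6)) + 31/(52*(r - 6)).
Integrate each term: A/(r−a) contributes A·log|r−a|.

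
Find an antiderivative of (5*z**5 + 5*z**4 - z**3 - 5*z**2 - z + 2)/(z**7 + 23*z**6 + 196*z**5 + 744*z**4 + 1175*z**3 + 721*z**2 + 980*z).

Factor the denominator: z*(z + 4)*(z + 5)*(z + 7)**2*(z**2 + 1).
Partial-fraction decomposition: -(497*z + 171)/(42500*(z**2 + 1)) + 39125087/(2205000*(z + 7)) + 71923/(2100*(z + 7)**2) - 961/(40*(z + 5)) + 1925/(306*(z + 4)) + 1/(490*z).
Integrate each term; A/(z−a) gives A·log|z−a|; the (Bz+D)/(z²+p²) term gives a log and an atan.

log(z)/490 + 1925*log(z + 4)/306 - 961*log(z + 5)/40 + 39125087*log(z + 7)/2205000 - 497*log(z**2 + 1)/85000 - 171*atan(z)/42500 - 71923/(2100*z + 14700) + C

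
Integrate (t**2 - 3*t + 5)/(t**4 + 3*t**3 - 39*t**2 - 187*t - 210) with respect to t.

Factor the denominator: (t - 7)*(t + 2)*(t + 3)*(t + 5).
Partial-fraction decomposition: -5/(8*(t + 5)) + 23/(20*(t + 3)) - 5/(9*(t + 2)) + 11/(360*(t - 7)).
Integrate each term: A/(t−a) contributes A·log|t−a|.

11*log(t - 7)/360 - 5*log(t + 2)/9 + 23*log(t + 3)/20 - 5*log(t + 5)/8 + C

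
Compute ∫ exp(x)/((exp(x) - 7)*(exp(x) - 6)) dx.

log(exp(x) - 7) - log(exp(x) - 6) + C

Let u = e^x, du = e^x dx.
The integral becomes ∫ du/((u-7)(u-6)); decompose into partial fractions.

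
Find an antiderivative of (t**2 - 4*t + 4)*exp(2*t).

(2*t**2 - 10*t + 13)*exp(2*t)/4 + C

Use integration by parts with u = t**2 - 4*t + 4, dv = exp(2*t) dt, so v = exp(2*t)/2.
Apply parts 2 times (tabular method): alternate signs, differentiate u down to 0, integrate dv up.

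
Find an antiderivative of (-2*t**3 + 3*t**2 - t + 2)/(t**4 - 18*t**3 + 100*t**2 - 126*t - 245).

Factor the denominator: (t - 7)**2*(t - 5)*(t + 1).
Partial-fraction decomposition: -1/(48*(t + 1)) - 89/(12*(t - 5)) + 87/(16*(t - 7)) - 34/(t - 7)**2.
Integrate each term; A/(t−a) gives A·log|t−a|; A/(t−a)² gives −A/(t−a).

87*log(t - 7)/16 - 89*log(t - 5)/12 - log(t + 1)/48 + 34/(t - 7) + C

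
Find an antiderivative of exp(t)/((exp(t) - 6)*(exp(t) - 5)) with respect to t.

Let u = e^t, du = e^t dt.
The integral becomes ∫ du/((u-5)(u-6)); decompose into partial fractions.

log(exp(t) - 6) - log(exp(t) - 5) + C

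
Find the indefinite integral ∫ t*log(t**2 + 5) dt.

Let u = t**2 + 5, so du = (2*t) dt.
The integral becomes (1/2)·∫ log(u) du; integrate by parts with u′=log(u), dv′=du.

t**2*log(t**2 + 5)/2 - t**2/2 + 5*log(t**2 + 5)/2 + C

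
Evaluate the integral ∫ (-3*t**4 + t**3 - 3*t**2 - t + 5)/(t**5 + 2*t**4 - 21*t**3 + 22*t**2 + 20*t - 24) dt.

-613*log(t - 2)/576 - log(t - 1)/14 + log(t + 1)/90 - 4201*log(t + 6)/2240 + 49/(24*t - 48) + C

Factor the denominator: (t - 2)**2*(t - 1)*(t + 1)*(t + 6).
Partial-fraction decomposition: -4201/(2240*(t + 6)) + 1/(90*(t + 1)) - 1/(14*(t - 1)) - 613/(576*(t - 2)) - 49/(24*(t - 2)**2).
Integrate each term; A/(t−a) gives A·log|t−a|; A/(t−a)² gives −A/(t−a).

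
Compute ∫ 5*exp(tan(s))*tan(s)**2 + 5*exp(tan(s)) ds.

5*exp(tan(s)) + C

Let u = tan(s), so du = (tan(s)**2 + 1) ds.
Rewriting, the integral becomes 5·∫ e^u du = 5·e^u.
Substituting back, u = tan(s).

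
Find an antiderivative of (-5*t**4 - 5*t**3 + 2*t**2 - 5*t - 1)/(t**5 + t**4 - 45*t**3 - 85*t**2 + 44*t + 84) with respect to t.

-6829*log(t - 7)/2808 + log(t - 1)/18 + 3*log(t + 1)/40 + 23*log(t + 2)/108 - 757*log(t + 6)/260 + C

Factor the denominator: (t - 7)*(t - 1)*(t + 1)*(t + 2)*(t + 6).
Partial-fraction decomposition: -757/(260*(t + 6)) + 23/(108*(t + 2)) + 3/(40*(t + 1)) + 1/(18*(t - 1)) - 6829/(2808*(t - 7)).
Integrate each term: A/(t−a) contributes A·log|t−a|.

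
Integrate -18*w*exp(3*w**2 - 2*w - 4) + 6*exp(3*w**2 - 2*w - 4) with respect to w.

Let u = 3*w**2 - 2*w - 4, so du = (6*w - 2) dw.
Rewriting, the integral becomes -3·∫ e^u du = -3·e^u.
Substituting back, u = 3*w**2 - 2*w - 4.

-3*exp(3*w**2 - 2*w - 4) + C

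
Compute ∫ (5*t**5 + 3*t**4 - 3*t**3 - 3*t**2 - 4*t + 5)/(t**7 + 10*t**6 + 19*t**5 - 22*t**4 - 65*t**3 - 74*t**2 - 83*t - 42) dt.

169*log(t - 2)/2025 - 4*log(t + 1)/27 + 901*log(t + 3)/800 - 75917*log(t + 7)/64800 + 11*log(t**2 + 1)/200 - atan(t)/25 + 7/(72*t + 72) + C

Factor the denominator: (t - 2)*(t + 1)**2*(t + 3)*(t + 7)*(t**2 + 1).
Partial-fraction decomposition: (11*t - 4)/(100*(t**2 + 1)) - 75917/(64800*(t + 7)) + 901/(800*(t + 3)) - 4/(27*(t + 1)) - 7/(72*(t + 1)**2) + 169/(2025*(t - 2)).
Integrate each term; A/(t−a) gives A·log|t−a|; the (Bt+D)/(t²+p²) term gives a log and an atan.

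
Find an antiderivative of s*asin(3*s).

Use integration by parts with u = arcsin(3*s), dv = s ds.
Then du = 3/sqrt(-9*s**2 + 1) ds.

s**2*asin(3*s)/2 + s*sqrt(-9*s**2 + 1)/12 - asin(3*s)/36 + C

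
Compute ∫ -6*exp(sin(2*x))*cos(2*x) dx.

-3*exp(sin(2*x)) + C

Let u = sin(2*x), so du = (2*cos(2*x)) dx.
Rewriting, the integral becomes -3·∫ e^u du = -3·e^u.
Substituting back, u = sin(2*x).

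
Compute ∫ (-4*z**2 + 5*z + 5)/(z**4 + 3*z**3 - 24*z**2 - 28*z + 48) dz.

-13*log(z - 4)/60 - 2*log(z - 1)/21 - 7*log(z + 2)/24 + 169*log(z + 6)/280 + C

Factor the denominator: (z - 4)*(z - 1)*(z + 2)*(z + 6).
Partial-fraction decomposition: 169/(280*(z + 6)) - 7/(24*(z + 2)) - 2/(21*(z - 1)) - 13/(60*(z - 4)).
Integrate each term: A/(z−a) contributes A·log|z−a|.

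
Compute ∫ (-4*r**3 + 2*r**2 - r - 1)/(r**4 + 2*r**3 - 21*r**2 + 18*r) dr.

-log(r)/18 - 47*log(r - 3)/27 + 2*log(r - 1)/7 - 941*log(r + 6)/378 + C

Factor the denominator: r*(r - 3)*(r - 1)*(r + 6).
Partial-fraction decomposition: -941/(378*(r + 6)) + 2/(7*(r - 1)) - 47/(27*(r - 3)) - 1/(18*r).
Integrate each term: A/(r−a) contributes A·log|r−a|.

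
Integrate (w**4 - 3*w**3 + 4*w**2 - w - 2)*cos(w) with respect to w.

w**4*sin(w) - 3*w**3*sin(w) + 4*w**3*cos(w) - 8*w**2*sin(w) - 9*w**2*cos(w) + 17*w*sin(w) - 16*w*cos(w) + 14*sin(w) + 17*cos(w) + C

Use integration by parts with u = w**4 - 3*w**3 + 4*w**2 - w - 2, dv = cos(w) dw, so v = sin(w).
Apply parts 4 times (tabular method): alternate signs, differentiate u down to 0, integrate dv up.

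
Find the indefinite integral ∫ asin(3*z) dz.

z*asin(3*z) + sqrt(-9*z**2 + 1)/3 + C

Use integration by parts with u = arcsin(3*z), dv = dz.
Then du = 3/sqrt(-9*z**2 + 1) dz.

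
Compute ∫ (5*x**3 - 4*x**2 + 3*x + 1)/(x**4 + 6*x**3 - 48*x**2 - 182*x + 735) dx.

541*log(x - 5)/288 - 109*log(x - 3)/200 + 26399*log(x + 7)/7200 + 1931/(120*x + 840) + C

Factor the denominator: (x - 5)*(x - 3)*(x + 7)**2.
Partial-fraction decomposition: 26399/(7200*(x + 7)) - 1931/(120*(x + 7)**2) - 109/(200*(x - 3)) + 541/(288*(x - 5)).
Integrate each term; A/(x−a) gives A·log|x−a|; A/(x−a)² gives −A/(x−a).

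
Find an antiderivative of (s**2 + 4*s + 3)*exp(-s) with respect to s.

(-s**2 - 6*s - 9)*exp(-s) + C

Use integration by parts with u = s**2 + 4*s + 3, dv = exp(-s) ds, so v = -exp(-s).
Apply parts 2 times (tabular method): alternate signs, differentiate u down to 0, integrate dv up.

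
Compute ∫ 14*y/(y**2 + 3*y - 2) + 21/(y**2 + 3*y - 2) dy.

Let u = y**2 + 3*y - 2, so du = (2*y + 3) dy.
Rewriting, the integral becomes 7·∫ 1/u du = 7·log(u).
Substituting back, u = y**2 + 3*y - 2.

7*log(y**2 + 3*y - 2) + C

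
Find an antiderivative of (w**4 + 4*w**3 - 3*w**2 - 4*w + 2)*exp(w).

Use integration by parts with u = w**4 + 4*w**3 - 3*w**2 - 4*w + 2, dv = exp(w) dw, so v = exp(w).
Apply parts 4 times (tabular method): alternate signs, differentiate u down to 0, integrate dv up.

(w**4 - 3*w**2 + 2*w)*exp(w) + C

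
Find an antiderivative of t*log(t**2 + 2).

Let u = t**2 + 2, so du = (2*t) dt.
The integral becomes (1/2)·∫ log(u) du; integrate by parts with u′=log(u), dv′=du.

t**2*log(t**2 + 2)/2 - t**2/2 + log(t**2 + 2) + C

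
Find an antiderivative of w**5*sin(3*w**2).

-w**4*cos(3*w**2)/6 + w**2*sin(3*w**2)/9 + cos(3*w**2)/27 + C

Let u = w², du = 2w dw; rewrite as (1/2)∫ u^2·sin(3u) du.
Now integrate by parts 2 times.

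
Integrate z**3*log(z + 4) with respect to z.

Use integration by parts with u = log(z + 4), dv = z**3 dz.
Then du = 1/(z + 4) dz and v = z**4/4.

z**4*log(z + 4)/4 - z**4/16 + z**3/3 - 2*z**2 + 16*z - 64*log(z + 4) + C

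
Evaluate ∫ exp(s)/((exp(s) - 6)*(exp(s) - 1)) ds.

Let u = e^s, du = e^s ds.
The integral becomes ∫ du/((u-6)(u-1)); decompose into partial fractions.

log(exp(s) - 6)/5 - log(exp(s) - 1)/5 + C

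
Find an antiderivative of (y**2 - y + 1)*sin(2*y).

-y**2*cos(2*y)/2 + y*sin(2*y)/2 + y*cos(2*y)/2 - sin(2*y)/4 - cos(2*y)/4 + C

Use integration by parts with u = y**2 - y + 1, dv = sin(2*y) dy, so v = -cos(2*y)/2.
Apply parts 2 times (tabular method): alternate signs, differentiate u down to 0, integrate dv up.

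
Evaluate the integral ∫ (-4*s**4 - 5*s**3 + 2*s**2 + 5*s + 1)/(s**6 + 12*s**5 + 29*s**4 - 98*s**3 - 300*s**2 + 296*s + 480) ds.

Factor the denominator: (s - 2)**2*(s + 1)*(s + 4)*(s + 5)*(s + 6).
Partial-fraction decomposition: 4061/(640*(s + 6)) - 1849/(196*(s + 5)) + 691/(216*(s + 4)) - 1/(540*(s + 1)) - 6145/(56448*(s - 2)) - 85/(1008*(s - 2)**2).
Integrate each term; A/(s−a) gives A·log|s−a|; A/(s−a)² gives −A/(s−a).

-6145*log(s - 2)/56448 - log(s + 1)/540 + 691*log(s + 4)/216 - 1849*log(s + 5)/196 + 4061*log(s + 6)/640 + 85/(1008*s - 2016) + C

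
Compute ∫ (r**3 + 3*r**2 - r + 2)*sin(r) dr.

-r**3*cos(r) + 3*r**2*sin(r) - 3*r**2*cos(r) + 6*r*sin(r) + 7*r*cos(r) - 7*sin(r) + 4*cos(r) + C

Use integration by parts with u = r**3 + 3*r**2 - r + 2, dv = sin(r) dr, so v = -cos(r).
Apply parts 3 times (tabular method): alternate signs, differentiate u down to 0, integrate dv up.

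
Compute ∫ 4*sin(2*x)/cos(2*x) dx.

Let u = cos(2*x), so du = (-2*sin(2*x)) dx.
Rewriting, the integral becomes -2·∫ 1/u du = -2·log(u).
Substituting back, u = cos(2*x).

-2*log(cos(2*x)) + C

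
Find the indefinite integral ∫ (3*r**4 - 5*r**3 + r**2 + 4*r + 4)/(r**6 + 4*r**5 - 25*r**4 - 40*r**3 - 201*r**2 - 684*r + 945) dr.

Factor the denominator: (r - 5)*(r - 1)*(r + 3)*(r + 7)*(r**2 + 9).
Partial-fraction decomposition: 7*(1813*r + 2418)/(88740*(r**2 + 9)) - 2981/(7424*(r + 7)) + 379/(2304*(r + 3)) - 7/(1280*(r - 1)) + 433/(4352*(r - 5)).
Integrate each term; A/(r−a) gives A·log|r−a|; the (Br+D)/(r²+p²) term gives a log and an atan.

433*log(r - 5)/4352 - 7*log(r - 1)/1280 + 379*log(r + 3)/2304 - 2981*log(r + 7)/7424 + 12691*log(r**2 + 9)/177480 + 2821*atan(r/3)/44370 + C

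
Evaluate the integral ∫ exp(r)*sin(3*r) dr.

Let I denote the integral. Integrate by parts with u = sin(3*r), dv = exp(r) dr, so v = exp(r): I = exp(r)*sin(3*r) − 3·∫ exp(r)*cos(3*r) dr.
Apply parts again with u = cos(3*r), dv = exp(r) dr: ∫ exp(r)*cos(3*r) dr = exp(r)*cos(3*r) + 3·I. Substituting back brings back I: I = exp(r)*sin(3*r) - 3*exp(r)*cos(3*r) − 9·I.
Solving for I: (1 + 9)·I equals the remaining terms, so I = (1/10)·(exp(r)*sin(3*r) - 3*exp(r)*cos(3*r)).

exp(r)*sin(3*r)/10 - 3*exp(r)*cos(3*r)/10 + C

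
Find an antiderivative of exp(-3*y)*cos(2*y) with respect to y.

Let I denote the integral. Integrate by parts with u = cos(2*y), dv = exp(-3*y) dy, so v = -exp(-3*y)/3: I = -exp(-3*y)*cos(2*y)/3 − (2/3)·∫ exp(-3*y)*sin(2*y) dy.
Apply parts again with u = sin(2*y), dv = exp(-3*y) dy: ∫ exp(-3*y)*sin(2*y) dy = -exp(-3*y)*sin(2*y)/3 + (2/3)·I. Substituting back brings back I: I = 2*exp(-3*y)*sin(2*y)/9 - exp(-3*y)*cos(2*y)/3 − (4/9)·I.
Solving for I: (1 + 4/9)·I equals the remaining terms, so I = (9/13)·(2*exp(-3*y)*sin(2*y)/9 - exp(-3*y)*cos(2*y)/3).

2*exp(-3*y)*sin(2*y)/13 - 3*exp(-3*y)*cos(2*y)/13 + C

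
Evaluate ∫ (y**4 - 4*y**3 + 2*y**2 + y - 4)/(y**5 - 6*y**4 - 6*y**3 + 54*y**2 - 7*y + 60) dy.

11*log(y - 5)/13 - 32*log(y - 4)/119 + 5*log(y + 3)/14 + 29*log(y**2 + 1)/884 - 37*atan(y)/442 + C

Factor the denominator: (y - 5)*(y - 4)*(y + 3)*(y**2 + 1).
Partial-fraction decomposition: (29*y - 37)/(442*(y**2 + 1)) + 5/(14*(y + 3)) - 32/(119*(y - 4)) + 11/(13*(y - 5)).
Integrate each term; A/(y−a) gives A·log|y−a|; the (By+D)/(y²+p²) term gives a log and an atan.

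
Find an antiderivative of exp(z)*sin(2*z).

Let I denote the integral. Integrate by parts with u = sin(2*z), dv = exp(z) dz, so v = exp(z): I = exp(z)*sin(2*z) − 2·∫ exp(z)*cos(2*z) dz.
Apply parts again with u = cos(2*z), dv = exp(z) dz: ∫ exp(z)*cos(2*z) dz = exp(z)*cos(2*z) + 2·I. Substituting back brings back I: I = exp(z)*sin(2*z) - 2*exp(z)*cos(2*z) − 4·I.
Solving for I: (1 + 4)·I equals the remaining terms, so I = (1/5)·(exp(z)*sin(2*z) - 2*exp(z)*cos(2*z)).

exp(z)*sin(2*z)/5 - 2*exp(z)*cos(2*z)/5 + C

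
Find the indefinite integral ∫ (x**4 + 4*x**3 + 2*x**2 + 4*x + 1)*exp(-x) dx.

Use integration by parts with u = x**4 + 4*x**3 + 2*x**2 + 4*x + 1, dv = exp(-x) dx, so v = -exp(-x).
Apply parts 4 times (tabular method): alternate signs, differentiate u down to 0, integrate dv up.

(-x**4 - 8*x**3 - 26*x**2 - 56*x - 57)*exp(-x) + C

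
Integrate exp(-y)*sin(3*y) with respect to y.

Let I denote the integral. Integrate by parts with u = sin(3*y), dv = exp(-y) dy, so v = -exp(-y): I = -exp(-y)*sin(3*y) + 3·∫ exp(-y)*cos(3*y) dy.
Apply parts again with u = cos(3*y), dv = exp(-y) dy: ∫ exp(-y)*cos(3*y) dy = -exp(-y)*cos(3*y) − 3·I. Substituting back brings back I: I = -exp(-y)*sin(3*y) - 3*exp(-y)*cos(3*y) − 9·I.
Solving for I: (1 + 9)·I equals the remaining terms, so I = (1/10)·(-exp(-y)*sin(3*y) - 3*exp(-y)*cos(3*y)).

-exp(-y)*sin(3*y)/10 - 3*exp(-y)*cos(3*y)/10 + C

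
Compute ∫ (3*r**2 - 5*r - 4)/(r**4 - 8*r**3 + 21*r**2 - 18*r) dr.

Factor the denominator: r*(r - 3)**2*(r - 2).
Partial-fraction decomposition: -1/(r - 2) + 7/(9*(r - 3)) + 8/(3*(r - 3)**2) + 2/(9*r).
Integrate each term; A/(r−a) gives A·log|r−a|; A/(r−a)² gives −A/(r−a).

2*log(r)/9 + 7*log(r - 3)/9 - log(r - 2) - 8/(3*r - 9) + C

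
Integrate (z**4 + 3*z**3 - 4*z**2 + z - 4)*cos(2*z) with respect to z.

Use integration by parts with u = z**4 + 3*z**3 - 4*z**2 + z - 4, dv = cos(2*z) dz, so v = sin(2*z)/2.
Apply parts 4 times (tabular method): alternate signs, differentiate u down to 0, integrate dv up.

z**4*sin(2*z)/2 + 3*z**3*sin(2*z)/2 + z**3*cos(2*z) - 7*z**2*sin(2*z)/2 + 9*z**2*cos(2*z)/4 - 7*z*sin(2*z)/4 - 7*z*cos(2*z)/2 - sin(2*z)/4 - 7*cos(2*z)/8 + C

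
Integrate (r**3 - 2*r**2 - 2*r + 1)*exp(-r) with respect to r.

Use integration by parts with u = r**3 - 2*r**2 - 2*r + 1, dv = exp(-r) dr, so v = -exp(-r).
Apply parts 3 times (tabular method): alternate signs, differentiate u down to 0, integrate dv up.

(-r**3 - r**2 - 1)*exp(-r) + C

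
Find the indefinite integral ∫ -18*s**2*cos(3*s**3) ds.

-2*sin(3*s**3) + C

Let u = 3*s**3, so du = (9*s**2) ds.
Rewriting, the integral becomes -2·∫ cos(u) du = -2·sin(u).
Substituting back, u = 3*s**3.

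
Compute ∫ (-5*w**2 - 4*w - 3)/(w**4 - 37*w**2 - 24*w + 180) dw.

Factor the denominator: (w - 6)*(w - 2)*(w + 3)*(w + 5).
Partial-fraction decomposition: 54/(77*(w + 5)) - 2/(5*(w + 3)) + 31/(140*(w - 2)) - 23/(44*(w - 6)).
Integrate each term: A/(w−a) contributes A·log|w−a|.

-23*log(w - 6)/44 + 31*log(w - 2)/140 - 2*log(w + 3)/5 + 54*log(w + 5)/77 + C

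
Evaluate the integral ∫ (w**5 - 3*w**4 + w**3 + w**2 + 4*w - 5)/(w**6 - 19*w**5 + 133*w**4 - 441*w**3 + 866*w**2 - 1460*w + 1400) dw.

Factor the denominator: (w - 7)*(w - 5)**2*(w - 2)*(w**2 + 4).
Partial-fraction decomposition: -(18873*w + 9946)/(356584*(w**2 + 4)) + 1/(360*(w - 2)) - 254371/(30276*(w - 5)) - 1415/(174*(w - 5)**2) + 10019/(1060*(w - 7)).
Integrate each term; A/(w−a) gives A·log|w−a|; the (Bw+D)/(w²+p²) term gives a log and an atan.

10019*log(w - 7)/1060 - 254371*log(w - 5)/30276 + log(w - 2)/360 - 18873*log(w**2 + 4)/713168 - 4973*atan(w/2)/356584 + 1415/(174*w - 870) + C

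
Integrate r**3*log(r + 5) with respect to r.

r**4*log(r + 5)/4 - r**4/16 + 5*r**3/12 - 25*r**2/8 + 125*r/4 - 625*log(r + 5)/4 + C

Use integration by parts with u = log(r + 5), dv = r**3 dr.
Then du = 1/(r + 5) dr and v = r**4/4.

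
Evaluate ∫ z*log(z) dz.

Use integration by parts with u = log(z), dv = z dz.
Then du = 1/z dz and v = z**2/2.

z**2*log(z)/2 - z**2/4 + C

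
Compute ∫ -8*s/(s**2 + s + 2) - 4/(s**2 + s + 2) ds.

-4*log(s**2 + s + 2) + C

Let u = s**2 + s + 2, so du = (2*s + 1) ds.
Rewriting, the integral becomes -4·∫ 1/u du = -4·log(u).
Substituting back, u = s**2 + s + 2.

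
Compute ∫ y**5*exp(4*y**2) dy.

Let u = y², du = 2y dy; rewrite as (1/2)∫ u^2·exp(4u) du.
Now integrate by parts 2 times.

(8*y**4 - 4*y**2 + 1)*exp(4*y**2)/64 + C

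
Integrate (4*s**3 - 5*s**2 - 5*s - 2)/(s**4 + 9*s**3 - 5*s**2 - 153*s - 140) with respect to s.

Factor the denominator: (s - 4)*(s + 1)*(s + 5)*(s + 7).
Partial-fraction decomposition: 12/(s + 7) - 301/(36*(s + 5)) + 1/(20*(s + 1)) + 14/(45*(s - 4)).
Integrate each term: A/(s−a) contributes A·log|s−a|.

14*log(s - 4)/45 + log(s + 1)/20 - 301*log(s + 5)/36 + 12*log(s + 7) + C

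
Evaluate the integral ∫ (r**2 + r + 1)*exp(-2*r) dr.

(-r**2 - 2*r - 2)*exp(-2*r)/2 + C

Use integration by parts with u = r**2 + r + 1, dv = exp(-2*r) dr, so v = -exp(-2*r)/2.
Apply parts 2 times (tabular method): alternate signs, differentiate u down to 0, integrate dv up.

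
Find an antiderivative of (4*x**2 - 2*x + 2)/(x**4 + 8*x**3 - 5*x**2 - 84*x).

-log(x)/42 + 16*log(x - 3)/105 + 37*log(x + 4)/42 - 106*log(x + 7)/105 + C

Factor the denominator: x*(x - 3)*(x + 4)*(x + 7).
Partial-fraction decomposition: -106/(105*(x + 7)) + 37/(42*(x + 4)) + 16/(105*(x - 3)) - 1/(42*x).
Integrate each term: A/(x−a) contributes A·log|x−a|.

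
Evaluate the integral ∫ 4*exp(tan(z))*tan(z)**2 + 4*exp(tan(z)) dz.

4*exp(tan(z)) + C

Let u = tan(z), so du = (tan(z)**2 + 1) dz.
Rewriting, the integral becomes 4·∫ e^u du = 4·e^u.
Substituting back, u = tan(z).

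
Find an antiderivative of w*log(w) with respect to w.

Use integration by parts with u = log(w), dv = w dw.
Then du = 1/w dw and v = w**2/2.

w**2*log(w)/2 - w**2/4 + C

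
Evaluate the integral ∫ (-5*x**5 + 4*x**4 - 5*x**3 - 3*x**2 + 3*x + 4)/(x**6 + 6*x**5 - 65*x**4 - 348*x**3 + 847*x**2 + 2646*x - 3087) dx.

Factor the denominator: (x - 7)*(x - 3)*(x - 1)*(x + 3)*(x + 7)**2.
Partial-fraction decomposition: -397277/(125440*(x + 7)) + 9519/(448*(x + 7)**2) - 821/(1920*(x + 3)) - 1/(1536*(x - 1)) + 13/(60*(x - 3)) - 19067/(11760*(x - 7)).
Integrate each term; A/(x−a) gives A·log|x−a|; A/(x−a)² gives −A/(x−a).

-19067*log(x - 7)/11760 + 13*log(x - 3)/60 - log(x - 1)/1536 - 821*log(x + 3)/1920 - 397277*log(x + 7)/125440 - 9519/(448*x + 3136) + C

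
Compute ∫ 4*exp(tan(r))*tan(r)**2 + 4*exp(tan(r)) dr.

Let u = tan(r), so du = (tan(r)**2 + 1) dr.
Rewriting, the integral becomes 4·∫ e^u du = 4·e^u.
Substituting back, u = tan(r).

4*exp(tan(r)) + C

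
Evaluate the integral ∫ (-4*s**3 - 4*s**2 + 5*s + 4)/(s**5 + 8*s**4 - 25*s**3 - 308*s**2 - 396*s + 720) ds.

-487*log(s - 6)/3300 - log(s - 1)/1050 + 44*log(s + 4)/25 - 379*log(s + 5)/66 + 347*log(s + 6)/84 + C

Factor the denominator: (s - 6)*(s - 1)*(s + 4)*(s + 5)*(s + 6).
Partial-fraction decomposition: 347/(84*(s + 6)) - 379/(66*(s + 5)) + 44/(25*(s + 4)) - 1/(1050*(s - 1)) - 487/(3300*(s - 6)).
Integrate each term: A/(s−a) contributes A·log|s−a|.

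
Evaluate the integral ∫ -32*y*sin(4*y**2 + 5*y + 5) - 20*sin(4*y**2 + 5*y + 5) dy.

4*cos(4*y**2 + 5*y + 5) + C

Let u = 4*y**2 + 5*y + 5, so du = (8*y + 5) dy.
Rewriting, the integral becomes -4·∫ sin(u) du = -4·-cos(u).
Substituting back, u = 4*y**2 + 5*y + 5.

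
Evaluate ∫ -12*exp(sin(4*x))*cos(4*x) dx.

-3*exp(sin(4*x)) + C

Let u = sin(4*x), so du = (4*cos(4*x)) dx.
Rewriting, the integral becomes -3·∫ e^u du = -3·e^u.
Substituting back, u = sin(4*x).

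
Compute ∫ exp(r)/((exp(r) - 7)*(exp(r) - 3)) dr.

log(exp(r) - 7)/4 - log(exp(r) - 3)/4 + C

Let u = e^r, du = e^r dr.
The integral becomes ∫ du/((u-7)(u-3)); decompose into partial fractions.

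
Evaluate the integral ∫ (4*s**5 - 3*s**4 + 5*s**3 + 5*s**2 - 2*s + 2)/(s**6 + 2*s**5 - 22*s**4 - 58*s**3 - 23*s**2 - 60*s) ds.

Factor the denominator: s*(s - 5)*(s + 3)*(s + 4)*(s**2 + 1).
Partial-fraction decomposition: -3*(74*s - 7)/(2210*(s**2 + 1)) + 283/(34*(s + 4)) - 1297/(240*(s + 3)) + 1263/(1040*(s - 5)) - 1/(30*s).
Integrate each term; A/(s−a) gives A·log|s−a|; the (Bs+D)/(s²+p²) term gives a log and an atan.

-log(s)/30 + 1263*log(s - 5)/1040 - 1297*log(s + 3)/240 + 283*log(s + 4)/34 - 111*log(s**2 + 1)/2210 + 21*atan(s)/2210 + C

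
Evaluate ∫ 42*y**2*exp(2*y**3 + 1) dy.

Let u = 2*y**3 + 1, so du = (6*y**2) dy.
Rewriting, the integral becomes 7·∫ e^u du = 7·e^u.
Substituting back, u = 2*y**3 + 1.

7*exp(2*y**3 + 1) + C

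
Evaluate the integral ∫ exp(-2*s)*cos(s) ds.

exp(-2*s)*sin(s)/5 - 2*exp(-2*s)*cos(s)/5 + C

Let I denote the integral. Integrate by parts with u = cos(s), dv = exp(-2*s) ds, so v = -exp(-2*s)/2: I = -exp(-2*s)*cos(s)/2 − (1/2)·∫ exp(-2*s)*sin(s) ds.
Apply parts again with u = sin(s), dv = exp(-2*s) ds: ∫ exp(-2*s)*sin(s) ds = -exp(-2*s)*sin(s)/2 + (1/2)·I. Substituting back brings back I: I = exp(-2*s)*sin(s)/4 - exp(-2*s)*cos(s)/2 − (1/4)·I.
Solving for I: (1 + 1/4)·I equals the remaining terms, so I = (4/5)·(exp(-2*s)*sin(s)/4 - exp(-2*s)*cos(s)/2).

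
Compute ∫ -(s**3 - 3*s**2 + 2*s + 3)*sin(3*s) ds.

Use integration by parts with u = s**3 - 3*s**2 + 2*s + 3, dv = -sin(3*s) ds, so v = cos(3*s)/3.
Apply parts 3 times (tabular method): alternate signs, differentiate u down to 0, integrate dv up.

s**3*cos(3*s)/3 - s**2*sin(3*s)/3 - s**2*cos(3*s) + 2*s*sin(3*s)/3 + 4*s*cos(3*s)/9 - 4*sin(3*s)/27 + 11*cos(3*s)/9 + C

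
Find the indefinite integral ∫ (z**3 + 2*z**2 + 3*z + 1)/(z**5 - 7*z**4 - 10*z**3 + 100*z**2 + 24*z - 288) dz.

307*log(z - 6)/576 - 109*log(z - 4)/168 + 23*log(z - 2)/160 + 5*log(z + 2)/192 - 17*log(z + 3)/315 + C

Factor the denominator: (z - 6)*(z - 4)*(z - 2)*(z + 2)*(z + 3).
Partial-fraction decomposition: -17/(315*(z + 3)) + 5/(192*(z + 2)) + 23/(160*(z - 2)) - 109/(168*(z - 4)) + 307/(576*(z - 6)).
Integrate each term: A/(z−a) contributes A·log|z−a|.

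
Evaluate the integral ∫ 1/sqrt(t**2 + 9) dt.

log(t + sqrt(t**2 + 9)) + C

Substitute t = 3·tan(θ), so dt = 3·sec(θ)^2 dθ and the radical becomes sqrt(t**2 + 9) = 3·sec(θ) by the Pythagorean identity.
Integrate the resulting trig expression in θ, then back-substitute tan(θ) = t/3, sec(θ) = sqrt(t**2 + 9)/3 (absorbing any constant into C).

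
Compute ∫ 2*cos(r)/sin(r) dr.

2*log(sin(r)) + C

Let u = sin(r), so du = (cos(r)) dr.
Rewriting, the integral becomes 2·∫ 1/u du = 2·log(u).
Substituting back, u = sin(r).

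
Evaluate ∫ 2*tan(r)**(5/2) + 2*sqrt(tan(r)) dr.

4*tan(r)**(3/2)/3 + C

Let u = tan(r), so du = (tan(r)**2 + 1) dr.
Rewriting, the integral becomes 2·∫ √u du = 2·(2/3)u^(3/2).
Substituting back, u = tan(r).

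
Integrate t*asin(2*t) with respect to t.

t**2*asin(2*t)/2 + t*sqrt(-4*t**2 + 1)/8 - asin(2*t)/16 + C

Use integration by parts with u = arcsin(2*t), dv = t dt.
Then du = 2/sqrt(-4*t**2 + 1) dt.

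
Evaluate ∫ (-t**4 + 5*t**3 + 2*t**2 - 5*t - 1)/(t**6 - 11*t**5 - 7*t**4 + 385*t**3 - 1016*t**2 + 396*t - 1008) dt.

Factor the denominator: (t - 7)*(t - 6)*(t - 4)*(t + 6)*(t**2 + 1).
Partial-fraction decomposition: (157*t - 1)/(15725*(t**2 + 1)) + 35/(888*(t + 6)) + 5/(68*(t - 4)) + 175/(888*(t - 6)) - 8/(25*(t - 7)).
Integrate each term; A/(t−a) gives A·log|t−a|; the (Bt+D)/(t²+p²) term gives a log and an atan.

-8*log(t - 7)/25 + 175*log(t - 6)/888 + 5*log(t - 4)/68 + 35*log(t + 6)/888 + 157*log(t**2 + 1)/31450 - atan(t)/15725 + C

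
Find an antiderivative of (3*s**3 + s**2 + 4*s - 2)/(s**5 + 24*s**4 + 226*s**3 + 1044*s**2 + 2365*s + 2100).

-43*log(s + 3)/8 + 194*log(s + 4)/3 - 153*log(s + 5)/4 - 505*log(s + 7)/24 + 93/(s + 5) + C

Factor the denominator: (s + 3)*(s + 4)*(s + 5)**2*(s + 7).
Partial-fraction decomposition: -505/(24*(s + 7)) - 153/(4*(s + 5)) - 93/(s + 5)**2 + 194/(3*(s + 4)) - 43/(8*(s + 3)).
Integrate each term; A/(s−a) gives A·log|s−a|; A/(s−a)² gives −A/(s−a).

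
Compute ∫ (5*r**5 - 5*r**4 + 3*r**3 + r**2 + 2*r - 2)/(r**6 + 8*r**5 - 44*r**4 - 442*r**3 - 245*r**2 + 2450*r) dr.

-log(r)/1225 + 457*log(r - 7)/441 - 11*log(r - 2)/441 - 518507*log(r + 5)/22050 + 24259*log(r + 7)/882 - 2389/(105*r + 525) + C

Factor the denominator: r*(r - 7)*(r - 2)*(r + 5)**2*(r + 7).
Partial-fraction decomposition: 24259/(882*(r + 7)) - 518507/(22050*(r + 5)) + 2389/(105*(r + 5)**2) - 11/(441*(r - 2)) + 457/(441*(r - 7)) - 1/(1225*r).
Integrate each term; A/(r−a) gives A·log|r−a|; A/(r−a)² gives −A/(r−a).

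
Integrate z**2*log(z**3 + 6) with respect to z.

Let u = z**3 + 6, so du = (3*z**2) dz.
The integral becomes (1/3)·∫ log(u) du; integrate by parts with u′=log(u), dv′=du.

z**3*log(z**3 + 6)/3 - z**3/3 + 2*log(z**3 + 6) + C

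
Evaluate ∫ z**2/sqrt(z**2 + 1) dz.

z*sqrt(z**2 + 1)/2 - log(z + sqrt(z**2 + 1))/2 + C

Substitute z = tan(θ), so dz = sec(θ)^2 dθ and the radical becomes sqrt(z**2 + 1) = sec(θ) by the Pythagorean identity.
Integrate the resulting trig expression in θ, then back-substitute tan(θ) = z, sec(θ) = sqrt(z**2 + 1) (absorbing any constant into C).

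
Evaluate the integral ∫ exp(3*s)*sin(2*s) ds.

3*exp(3*s)*sin(2*s)/13 - 2*exp(3*s)*cos(2*s)/13 + C

Let I denote the integral. Integrate by parts with u = sin(2*s), dv = exp(3*s) ds, so v = exp(3*s)/3: I = exp(3*s)*sin(2*s)/3 − (2/3)·∫ exp(3*s)*cos(2*s) ds.
Apply parts again with u = cos(2*s), dv = exp(3*s) ds: ∫ exp(3*s)*cos(2*s) ds = exp(3*s)*cos(2*s)/3 + (2/3)·I. Substituting back brings back I: I = exp(3*s)*sin(2*s)/3 - 2*exp(3*s)*cos(2*s)/9 − (4/9)·I.
Solving for I: (1 + 4/9)·I equals the remaining terms, so I = (9/13)·(exp(3*s)*sin(2*s)/3 - 2*exp(3*s)*cos(2*s)/9).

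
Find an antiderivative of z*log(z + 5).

Use integration by parts with u = log(z + 5), dv = z dz.
Then du = 1/(z + 5) dz and v = z**2/2.

z**2*log(z + 5)/2 - z**2/4 + 5*z/2 - 25*log(z + 5)/2 + C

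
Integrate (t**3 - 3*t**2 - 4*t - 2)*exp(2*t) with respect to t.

(4*t**3 - 18*t**2 + 2*t - 9)*exp(2*t)/8 + C

Use integration by parts with u = t**3 - 3*t**2 - 4*t - 2, dv = exp(2*t) dt, so v = exp(2*t)/2.
Apply parts 3 times (tabular method): alternate signs, differentiate u down to 0, integrate dv up.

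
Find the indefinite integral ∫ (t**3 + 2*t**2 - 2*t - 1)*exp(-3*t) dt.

Use integration by parts with u = t**3 + 2*t**2 - 2*t - 1, dv = exp(-3*t) dt, so v = -exp(-3*t)/3.
Apply parts 3 times (tabular method): alternate signs, differentiate u down to 0, integrate dv up.

(-t**3 - 3*t**2 + 1)*exp(-3*t)/3 + C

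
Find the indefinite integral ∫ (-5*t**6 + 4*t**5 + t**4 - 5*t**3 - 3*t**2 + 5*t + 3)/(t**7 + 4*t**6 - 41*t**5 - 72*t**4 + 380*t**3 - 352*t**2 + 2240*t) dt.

3*log(t)/2240 - 7634663*log(t - 4)/5227200 + 14912*log(t + 5)/3915 - 325768*log(t + 7)/44891 - 57083*log(t**2 + 4)/1229600 + 25947*atan(t/2)/307400 + 5491/(2640*t - 10560) + C

Factor the denominator: t*(t - 4)**2*(t + 5)*(t + 7)*(t**2 + 4).
Partial-fraction decomposition: -(57083*t - 103788)/(614800*(t**2 + 4)) - 325768/(44891*(t + 7)) + 14912/(3915*(t + 5)) - 7634663/(5227200*(t - 4)) - 5491/(2640*(t - 4)**2) + 3/(2240*t).
Integrate each term; A/(t−a) gives A·log|t−a|; the (Bt+D)/(t²+p²) term gives a log and an atan.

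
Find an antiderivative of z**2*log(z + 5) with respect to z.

z**3*log(z + 5)/3 - z**3/9 + 5*z**2/6 - 25*z/3 + 125*log(z + 5)/3 + C

Use integration by parts with u = log(z + 5), dv = z**2 dz.
Then du = 1/(z + 5) dz and v = z**3/3.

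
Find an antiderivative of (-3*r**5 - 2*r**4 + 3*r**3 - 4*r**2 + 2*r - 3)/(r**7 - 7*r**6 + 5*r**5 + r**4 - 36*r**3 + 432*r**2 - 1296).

Factor the denominator: (r - 6)*(r - 3)*(r - 2)*(r + 2)**2*(r**2 + 9).
Partial-fraction decomposition: (3077*r - 993)/(15210*(r**2 + 9)) + 55637/(1081600*(r + 2)) - 17/(2080*(r + 2)**2) - 119/(832*(r - 2)) + 281/(450*(r - 3)) - 941/(1280*(r - 6)).
Integrate each term; A/(r−a) gives A·log|r−a|; the (Br+D)/(r²+p²) term gives a log and an atan.

-941*log(r - 6)/1280 + 281*log(r - 3)/450 - 119*log(r - 2)/832 + 55637*log(r + 2)/1081600 + 3077*log(r**2 + 9)/30420 - 331*atan(r/3)/15210 + 17/(2080*r + 4160) + C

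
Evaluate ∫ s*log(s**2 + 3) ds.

s**2*log(s**2 + 3)/2 - s**2/2 + 3*log(s**2 + 3)/2 + C

Let u = s**2 + 3, so du = (2*s) ds.
The integral becomes (1/2)·∫ log(u) du; integrate by parts with u′=log(u), dv′=du.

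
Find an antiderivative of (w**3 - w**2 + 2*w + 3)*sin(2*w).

Use integration by parts with u = w**3 - w**2 + 2*w + 3, dv = sin(2*w) dw, so v = -cos(2*w)/2.
Apply parts 3 times (tabular method): alternate signs, differentiate u down to 0, integrate dv up.

-w**3*cos(2*w)/2 + 3*w**2*sin(2*w)/4 + w**2*cos(2*w)/2 - w*sin(2*w)/2 - w*cos(2*w)/4 + sin(2*w)/8 - 7*cos(2*w)/4 + C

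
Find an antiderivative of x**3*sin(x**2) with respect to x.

-x**2*cos(x**2)/2 + sin(x**2)/2 + C

Let u = x², du = 2x dx; rewrite as (1/2)∫ u^1·sin(1u) du.
Now integrate by parts 1 time.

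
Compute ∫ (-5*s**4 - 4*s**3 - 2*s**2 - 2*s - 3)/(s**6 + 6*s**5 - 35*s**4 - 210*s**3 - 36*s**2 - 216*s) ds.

log(s)/72 - 2477*log(s - 6)/10656 + 95965*log(s + 6)/394272 - 17*log(s**2 + 1)/1369 - 18*atan(s)/1369 + 631/(296*s + 1776) + C

Factor the denominator: s*(s - 6)*(s + 6)**2*(s**2 + 1).
Partial-fraction decomposition: -2*(17*s + 9)/(1369*(s**2 + 1)) + 95965/(394272*(s + 6)) - 631/(296*(s + 6)**2) - 2477/(10656*(s - 6)) + 1/(72*s).
Integrate each term; A/(s−a) gives A·log|s−a|; the (Bs+D)/(s²+p²) term gives a log and an atan.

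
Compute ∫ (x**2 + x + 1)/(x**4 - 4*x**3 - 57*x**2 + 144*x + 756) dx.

Factor the denominator: (x - 7)*(x - 6)*(x + 3)*(x + 6).
Partial-fraction decomposition: -31/(468*(x + 6)) + 7/(270*(x + 3)) - 43/(108*(x - 6)) + 57/(130*(x - 7)).
Integrate each term: A/(x−a) contributes A·log|x−a|.

57*log(x - 7)/130 - 43*log(x - 6)/108 + 7*log(x + 3)/270 - 31*log(x + 6)/468 + C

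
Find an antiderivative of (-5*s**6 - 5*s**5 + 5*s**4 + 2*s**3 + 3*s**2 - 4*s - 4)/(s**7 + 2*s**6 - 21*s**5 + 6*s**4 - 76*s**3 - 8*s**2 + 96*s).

-log(s)/24 - 6041*log(s - 4)/3000 + 4*log(s - 1)/105 - 3*log(s + 1)/125 - 5882*log(s + 6)/2625 - 359*log(s**2 + 4)/1000 - 113*atan(s/2)/500 + C

Factor the denominator: s*(s - 4)*(s - 1)*(s + 1)*(s + 6)*(s**2 + 4).
Partial-fraction decomposition: -(359*s + 226)/(500*(s**2 + 4)) - 5882/(2625*(s + 6)) - 3/(125*(s + 1)) + 4/(105*(s - 1)) - 6041/(3000*(s - 4)) - 1/(24*s).
Integrate each term; A/(s−a) gives A·log|s−a|; the (Bs+D)/(s²+p²) term gives a log and an atan.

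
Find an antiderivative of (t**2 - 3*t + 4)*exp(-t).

(-t**2 + t - 3)*exp(-t) + C

Use integration by parts with u = t**2 - 3*t + 4, dv = exp(-t) dt, so v = -exp(-t).
Apply parts 2 times (tabular method): alternate signs, differentiate u down to 0, integrate dv up.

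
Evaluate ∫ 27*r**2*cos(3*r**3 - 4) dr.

3*sin(3*r**3 - 4) + C

Let u = 3*r**3 - 4, so du = (9*r**2) dr.
Rewriting, the integral becomes 3·∫ cos(u) du = 3·sin(u).
Substituting back, u = 3*r**3 - 4.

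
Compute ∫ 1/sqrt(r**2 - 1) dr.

Substitute r = sec(θ), so dr = sec(θ)*tan(θ) dθ and the radical becomes sqrt(r**2 - 1) = tan(θ) by the Pythagorean identity.
Integrate the resulting trig expression in θ, then back-substitute sec(θ) = r, tan(θ) = sqrt(r**2 - 1) (absorbing any constant into C).

log(r + sqrt(r**2 - 1)) + C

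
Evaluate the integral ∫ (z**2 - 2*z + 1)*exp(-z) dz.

Use integration by parts with u = z**2 - 2*z + 1, dv = exp(-z) dz, so v = -exp(-z).
Apply parts 2 times (tabular method): alternate signs, differentiate u down to 0, integrate dv up.

(-z**2 - 1)*exp(-z) + C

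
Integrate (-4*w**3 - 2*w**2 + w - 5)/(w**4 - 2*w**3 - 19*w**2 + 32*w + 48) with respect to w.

Factor the denominator: (w - 4)*(w - 3)*(w + 1)*(w + 4).
Partial-fraction decomposition: -215/(168*(w + 4)) - 1/(15*(w + 1)) + 32/(7*(w - 3)) - 289/(40*(w - 4)).
Integrate each term: A/(w−a) contributes A·log|w−a|.

-289*log(w - 4)/40 + 32*log(w - 3)/7 - log(w + 1)/15 - 215*log(w + 4)/168 + C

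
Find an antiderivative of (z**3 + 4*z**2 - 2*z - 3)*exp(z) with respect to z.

(z**3 + z**2 - 4*z + 1)*exp(z) + C

Use integration by parts with u = z**3 + 4*z**2 - 2*z - 3, dv = exp(z) dz, so v = exp(z).
Apply parts 3 times (tabular method): alternate signs, differentiate u down to 0, integrate dv up.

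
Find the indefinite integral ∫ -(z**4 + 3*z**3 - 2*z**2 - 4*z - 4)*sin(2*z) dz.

Use integration by parts with u = z**4 + 3*z**3 - 2*z**2 - 4*z - 4, dv = -sin(2*z) dz, so v = cos(2*z)/2.
Apply parts 4 times (tabular method): alternate signs, differentiate u down to 0, integrate dv up.

z**4*cos(2*z)/2 - z**3*sin(2*z) + 3*z**3*cos(2*z)/2 - 9*z**2*sin(2*z)/4 - 5*z**2*cos(2*z)/2 + 5*z*sin(2*z)/2 - 17*z*cos(2*z)/4 + 17*sin(2*z)/8 - 3*cos(2*z)/4 + C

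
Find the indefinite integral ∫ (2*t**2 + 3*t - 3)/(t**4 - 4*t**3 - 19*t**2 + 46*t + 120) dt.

31*log(t - 5)/28 - 41*log(t - 4)/42 - log(t + 2)/42 - 3*log(t + 3)/28 + C

Factor the denominator: (t - 5)*(t - 4)*(t + 2)*(t + 3).
Partial-fraction decomposition: -3/(28*(t + 3)) - 1/(42*(t + 2)) - 41/(42*(t - 4)) + 31/(28*(t - 5)).
Integrate each term: A/(t−a) contributes A·log|t−a|.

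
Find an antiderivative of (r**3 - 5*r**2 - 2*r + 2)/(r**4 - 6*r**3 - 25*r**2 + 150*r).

log(r)/75 + 13*log(r - 6)/33 + 4*log(r - 5)/25 + 119*log(r + 5)/275 + C

Factor the denominator: r*(r - 6)*(r - 5)*(r + 5).
Partial-fraction decomposition: 119/(275*(r + 5)) + 4/(25*(r - 5)) + 13/(33*(r - 6)) + 1/(75*r).
Integrate each term: A/(r−a) contributes A·log|r−a|.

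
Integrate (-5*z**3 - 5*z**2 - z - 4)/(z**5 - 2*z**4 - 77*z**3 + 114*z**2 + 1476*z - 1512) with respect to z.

-657*log(z - 7)/338 + 127*log(z - 6)/72 - log(z - 1)/98 + 113345*log(z + 6)/596232 + 451/(546*z + 3276) + C

Factor the denominator: (z - 7)*(z - 6)*(z - 1)*(z + 6)**2.
Partial-fraction decomposition: 113345/(596232*(z + 6)) - 451/(546*(z + 6)**2) - 1/(98*(z - 1)) + 127/(72*(z - 6)) - 657/(338*(z - 7)).
Integrate each term; A/(z−a) gives A·log|z−a|; A/(z−a)² gives −A/(z−a).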